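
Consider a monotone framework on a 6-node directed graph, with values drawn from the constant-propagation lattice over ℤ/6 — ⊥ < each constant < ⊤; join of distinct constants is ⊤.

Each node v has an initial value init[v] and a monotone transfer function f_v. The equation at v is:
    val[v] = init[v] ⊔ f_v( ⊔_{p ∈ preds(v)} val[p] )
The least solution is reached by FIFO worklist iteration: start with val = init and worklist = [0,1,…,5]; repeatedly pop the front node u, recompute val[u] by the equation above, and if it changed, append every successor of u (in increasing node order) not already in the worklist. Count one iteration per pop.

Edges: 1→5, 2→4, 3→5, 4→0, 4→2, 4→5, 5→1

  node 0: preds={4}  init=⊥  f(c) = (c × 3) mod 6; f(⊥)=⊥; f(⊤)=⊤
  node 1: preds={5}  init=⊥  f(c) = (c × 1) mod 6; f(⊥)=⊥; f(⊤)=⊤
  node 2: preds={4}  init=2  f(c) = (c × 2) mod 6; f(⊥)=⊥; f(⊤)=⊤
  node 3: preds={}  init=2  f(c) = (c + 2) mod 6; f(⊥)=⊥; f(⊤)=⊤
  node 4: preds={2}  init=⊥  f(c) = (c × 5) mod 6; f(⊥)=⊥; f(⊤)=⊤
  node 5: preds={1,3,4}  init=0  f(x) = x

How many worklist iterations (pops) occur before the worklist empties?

10

Trace (10 dequeues):
  [1] u=0 | in ⊥ | out ⊥ | ==
  [2] u=1 | in 0 | out 0 | prev ⊥ | push {}
  [3] u=2 | in ⊥ | out 2 | ==
  [4] u=3 | in ⊥ | out 2 | ==
  [5] u=4 | in 2 | out 4 | prev ⊥ | push {0,2}
  [6] u=5 | in ⊤ | out ⊤ | prev 0 | push {1}
  [7] u=0 | in 4 | out 0 | prev ⊥ | push {}
  [8] u=2 | in 4 | out 2 | ==
  [9] u=1 | in ⊤ | out ⊤ | prev 0 | push {5}
  [10] u=5 | in ⊤ | out ⊤ | ==

Converged values:
  [0] 0
  [1] ⊤
  [2] 2
  [3] 2
  [4] 4
  [5] ⊤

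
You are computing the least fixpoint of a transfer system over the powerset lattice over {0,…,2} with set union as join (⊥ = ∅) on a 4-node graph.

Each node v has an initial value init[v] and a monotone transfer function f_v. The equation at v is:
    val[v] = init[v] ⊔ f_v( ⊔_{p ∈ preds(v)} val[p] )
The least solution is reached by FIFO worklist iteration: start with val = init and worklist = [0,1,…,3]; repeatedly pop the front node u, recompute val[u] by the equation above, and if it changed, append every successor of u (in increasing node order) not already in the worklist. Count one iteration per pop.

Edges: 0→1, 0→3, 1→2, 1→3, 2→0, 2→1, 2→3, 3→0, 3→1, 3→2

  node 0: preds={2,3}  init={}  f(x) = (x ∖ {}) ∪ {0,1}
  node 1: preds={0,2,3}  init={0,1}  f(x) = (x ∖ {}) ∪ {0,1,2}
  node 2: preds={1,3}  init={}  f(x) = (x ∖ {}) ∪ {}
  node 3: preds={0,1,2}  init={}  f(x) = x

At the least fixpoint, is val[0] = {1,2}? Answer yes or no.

Trace (8 dequeues):
  [1] u=0 | in {} | out {0,1} | prev {} | push {}
  [2] u=1 | in {0,1} | out {0,1,2} | prev {0,1} | push {}
  [3] u=2 | in {0,1,2} | out {0,1,2} | prev {} | push {0,1}
  [4] u=3 | in {0,1,2} | out {0,1,2} | prev {} | push {2}
  [5] u=0 | in {0,1,2} | out {0,1,2} | prev {0,1} | push {3}
  [6] u=1 | in {0,1,2} | out {0,1,2} | ==
  [7] u=2 | in {0,1,2} | out {0,1,2} | ==
  [8] u=3 | in {0,1,2} | out {0,1,2} | ==

Converged values:
  [0] {0,1,2}
  [1] {0,1,2}
  [2] {0,1,2}
  [3] {0,1,2}

no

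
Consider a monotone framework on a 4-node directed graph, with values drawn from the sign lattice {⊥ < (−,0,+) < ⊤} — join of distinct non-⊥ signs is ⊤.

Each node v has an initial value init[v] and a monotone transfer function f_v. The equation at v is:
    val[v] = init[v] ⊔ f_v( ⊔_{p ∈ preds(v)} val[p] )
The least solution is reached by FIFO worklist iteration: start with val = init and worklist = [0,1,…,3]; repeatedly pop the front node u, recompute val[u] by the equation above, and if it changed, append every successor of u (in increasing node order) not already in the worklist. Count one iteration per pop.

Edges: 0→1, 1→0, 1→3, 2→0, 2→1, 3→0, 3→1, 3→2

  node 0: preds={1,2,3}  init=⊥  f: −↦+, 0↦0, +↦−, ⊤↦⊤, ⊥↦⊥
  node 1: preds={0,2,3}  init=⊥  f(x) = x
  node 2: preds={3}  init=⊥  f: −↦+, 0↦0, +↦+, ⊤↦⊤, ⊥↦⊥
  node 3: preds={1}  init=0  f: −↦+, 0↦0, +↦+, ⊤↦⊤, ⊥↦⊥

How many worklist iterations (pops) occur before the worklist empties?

Iteration log — 6 steps:
  step 1. node 0  ⊔preds=0  new=0  old=⊥  +wl: 
  step 2. node 1  ⊔preds=0  new=0  old=⊥  +wl: 0
  step 3. node 2  ⊔preds=0  new=0  old=⊥  +wl: 1
  step 4. node 3  ⊔preds=0  new=0  stable
  step 5. node 0  ⊔preds=0  new=0  stable
  step 6. node 1  ⊔preds=0  new=0  stable

Least fixpoint reached:
  node 0: 0
  node 1: 0
  node 2: 0
  node 3: 0

6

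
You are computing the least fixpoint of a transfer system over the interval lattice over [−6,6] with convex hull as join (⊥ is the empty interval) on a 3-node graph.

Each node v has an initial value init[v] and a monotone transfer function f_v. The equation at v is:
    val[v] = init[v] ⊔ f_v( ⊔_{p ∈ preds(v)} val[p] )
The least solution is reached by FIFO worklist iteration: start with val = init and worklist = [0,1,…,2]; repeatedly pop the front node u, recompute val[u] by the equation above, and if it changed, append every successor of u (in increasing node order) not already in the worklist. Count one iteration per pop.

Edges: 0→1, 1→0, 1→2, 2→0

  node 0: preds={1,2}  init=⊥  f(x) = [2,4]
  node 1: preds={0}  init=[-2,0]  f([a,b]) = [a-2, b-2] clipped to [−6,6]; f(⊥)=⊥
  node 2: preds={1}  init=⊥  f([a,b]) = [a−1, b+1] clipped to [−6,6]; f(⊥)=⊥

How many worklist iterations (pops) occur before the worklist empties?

Worklist (4 pops):
  #1 pop 0: in=[-2,0] → [2,4] (was ⊥); enqueue []
  #2 pop 1: in=[2,4] → [-2,2] (was [-2,0]); enqueue [0]
  #3 pop 2: in=[-2,2] → [-3,3] (was ⊥); enqueue []
  #4 pop 0: in=[-3,3] → [2,4] (no change)

Fixpoint:
  val[0] = [2,4]
  val[1] = [-2,2]
  val[2] = [-3,3]

4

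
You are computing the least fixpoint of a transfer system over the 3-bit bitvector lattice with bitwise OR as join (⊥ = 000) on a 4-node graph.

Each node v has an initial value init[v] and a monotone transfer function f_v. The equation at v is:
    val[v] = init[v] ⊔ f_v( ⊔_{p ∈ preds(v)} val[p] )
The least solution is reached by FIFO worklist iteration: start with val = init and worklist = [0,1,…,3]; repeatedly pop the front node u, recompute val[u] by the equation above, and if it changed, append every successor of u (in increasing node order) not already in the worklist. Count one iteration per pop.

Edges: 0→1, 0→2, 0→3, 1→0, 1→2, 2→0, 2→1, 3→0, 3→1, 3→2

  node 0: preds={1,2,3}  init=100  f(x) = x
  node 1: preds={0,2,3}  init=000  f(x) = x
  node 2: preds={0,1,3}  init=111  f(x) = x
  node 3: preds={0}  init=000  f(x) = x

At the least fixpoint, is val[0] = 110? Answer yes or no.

Worklist (7 pops):
  #1 pop 0: in=111 → 111 (was 100); enqueue []
  #2 pop 1: in=111 → 111 (was 000); enqueue [0]
  #3 pop 2: in=111 → 111 (no change)
  #4 pop 3: in=111 → 111 (was 000); enqueue [1,2]
  #5 pop 0: in=111 → 111 (no change)
  #6 pop 1: in=111 → 111 (no change)
  #7 pop 2: in=111 → 111 (no change)

Fixpoint:
  val[0] = 111
  val[1] = 111
  val[2] = 111
  val[3] = 111

no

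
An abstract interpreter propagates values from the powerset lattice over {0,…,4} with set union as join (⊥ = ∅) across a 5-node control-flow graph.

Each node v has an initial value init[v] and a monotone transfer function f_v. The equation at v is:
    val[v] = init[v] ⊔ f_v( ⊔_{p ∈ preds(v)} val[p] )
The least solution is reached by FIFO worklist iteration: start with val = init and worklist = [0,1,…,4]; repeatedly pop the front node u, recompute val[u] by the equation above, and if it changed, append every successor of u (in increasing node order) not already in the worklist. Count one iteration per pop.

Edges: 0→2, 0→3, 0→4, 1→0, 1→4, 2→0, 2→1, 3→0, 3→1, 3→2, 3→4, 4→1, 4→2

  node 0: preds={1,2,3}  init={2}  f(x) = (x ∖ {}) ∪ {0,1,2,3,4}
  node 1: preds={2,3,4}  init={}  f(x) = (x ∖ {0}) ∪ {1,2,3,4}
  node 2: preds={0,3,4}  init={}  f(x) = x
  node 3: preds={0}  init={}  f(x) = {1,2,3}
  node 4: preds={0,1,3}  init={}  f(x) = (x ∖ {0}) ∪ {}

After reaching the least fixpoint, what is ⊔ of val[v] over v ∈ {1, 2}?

{0,1,2,3,4}

Worklist (8 pops):
  #1 pop 0: in={} → {0,1,2,3,4} (was {2}); enqueue []
  #2 pop 1: in={} → {1,2,3,4} (was {}); enqueue [0]
  #3 pop 2: in={0,1,2,3,4} → {0,1,2,3,4} (was {}); enqueue [1]
  #4 pop 3: in={0,1,2,3,4} → {1,2,3} (was {}); enqueue [2]
  #5 pop 4: in={0,1,2,3,4} → {1,2,3,4} (was {}); enqueue []
  #6 pop 0: in={0,1,2,3,4} → {0,1,2,3,4} (no change)
  #7 pop 1: in={0,1,2,3,4} → {1,2,3,4} (no change)
  #8 pop 2: in={0,1,2,3,4} → {0,1,2,3,4} (no change)

Fixpoint:
  val[0] = {0,1,2,3,4}
  val[1] = {1,2,3,4}
  val[2] = {0,1,2,3,4}
  val[3] = {1,2,3}
  val[4] = {1,2,3,4}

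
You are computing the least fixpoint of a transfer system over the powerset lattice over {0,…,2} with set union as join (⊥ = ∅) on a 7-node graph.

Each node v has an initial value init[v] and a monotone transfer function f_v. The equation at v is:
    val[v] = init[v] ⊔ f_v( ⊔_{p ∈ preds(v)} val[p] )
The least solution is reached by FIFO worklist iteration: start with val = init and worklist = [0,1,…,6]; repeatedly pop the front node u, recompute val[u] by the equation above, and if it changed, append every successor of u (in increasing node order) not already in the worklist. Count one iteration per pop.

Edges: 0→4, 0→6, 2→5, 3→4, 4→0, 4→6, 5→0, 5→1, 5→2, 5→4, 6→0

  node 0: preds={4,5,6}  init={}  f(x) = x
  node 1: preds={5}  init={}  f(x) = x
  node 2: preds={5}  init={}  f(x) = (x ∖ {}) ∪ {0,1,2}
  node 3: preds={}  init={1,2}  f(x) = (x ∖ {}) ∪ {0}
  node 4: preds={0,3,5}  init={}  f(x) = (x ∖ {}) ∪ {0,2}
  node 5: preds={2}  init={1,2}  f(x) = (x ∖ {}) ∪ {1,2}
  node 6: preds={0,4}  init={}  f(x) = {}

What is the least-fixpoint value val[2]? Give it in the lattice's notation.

Iteration log — 12 steps:
  step 1. node 0  ⊔preds={1,2}  new={1,2}  old={}  +wl: 
  step 2. node 1  ⊔preds={1,2}  new={1,2}  old={}  +wl: 
  step 3. node 2  ⊔preds={1,2}  new={0,1,2}  old={}  +wl: 
  step 4. node 3  ⊔preds={}  new={0,1,2}  old={1,2}  +wl: 
  step 5. node 4  ⊔preds={0,1,2}  new={0,1,2}  old={}  +wl: 0
  step 6. node 5  ⊔preds={0,1,2}  new={0,1,2}  old={1,2}  +wl: 1,2,4
  step 7. node 6  ⊔preds={0,1,2}  new={}  stable
  step 8. node 0  ⊔preds={0,1,2}  new={0,1,2}  old={1,2}  +wl: 6
  step 9. node 1  ⊔preds={0,1,2}  new={0,1,2}  old={1,2}  +wl: 
  step 10. node 2  ⊔preds={0,1,2}  new={0,1,2}  stable
  step 11. node 4  ⊔preds={0,1,2}  new={0,1,2}  stable
  step 12. node 6  ⊔preds={0,1,2}  new={}  stable

Least fixpoint reached:
  node 0: {0,1,2}
  node 1: {0,1,2}
  node 2: {0,1,2}
  node 3: {0,1,2}
  node 4: {0,1,2}
  node 5: {0,1,2}
  node 6: {}

{0,1,2}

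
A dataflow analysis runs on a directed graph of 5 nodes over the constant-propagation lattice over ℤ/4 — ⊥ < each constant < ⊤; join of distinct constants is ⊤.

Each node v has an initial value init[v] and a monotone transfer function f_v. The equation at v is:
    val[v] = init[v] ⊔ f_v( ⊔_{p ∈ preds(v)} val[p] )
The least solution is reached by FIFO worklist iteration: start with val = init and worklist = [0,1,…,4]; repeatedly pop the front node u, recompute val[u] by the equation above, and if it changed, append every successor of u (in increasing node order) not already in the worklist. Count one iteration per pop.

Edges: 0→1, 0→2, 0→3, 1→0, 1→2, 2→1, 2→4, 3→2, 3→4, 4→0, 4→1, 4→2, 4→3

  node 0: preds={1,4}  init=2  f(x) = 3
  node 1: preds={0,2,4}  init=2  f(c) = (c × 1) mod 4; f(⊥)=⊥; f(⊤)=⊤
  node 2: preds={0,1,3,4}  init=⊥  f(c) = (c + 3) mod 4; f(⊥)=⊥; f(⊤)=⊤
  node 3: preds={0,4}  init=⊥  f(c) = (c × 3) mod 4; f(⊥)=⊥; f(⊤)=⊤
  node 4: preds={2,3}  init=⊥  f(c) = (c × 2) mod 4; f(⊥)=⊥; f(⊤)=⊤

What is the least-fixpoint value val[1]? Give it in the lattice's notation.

⊤

Trace (9 dequeues):
  [1] u=0 | in 2 | out ⊤ | prev 2 | push {}
  [2] u=1 | in ⊤ | out ⊤ | prev 2 | push {0}
  [3] u=2 | in ⊤ | out ⊤ | prev ⊥ | push {1}
  [4] u=3 | in ⊤ | out ⊤ | prev ⊥ | push {2}
  [5] u=4 | in ⊤ | out ⊤ | prev ⊥ | push {3}
  [6] u=0 | in ⊤ | out ⊤ | ==
  [7] u=1 | in ⊤ | out ⊤ | ==
  [8] u=2 | in ⊤ | out ⊤ | ==
  [9] u=3 | in ⊤ | out ⊤ | ==

Converged values:
  [0] ⊤
  [1] ⊤
  [2] ⊤
  [3] ⊤
  [4] ⊤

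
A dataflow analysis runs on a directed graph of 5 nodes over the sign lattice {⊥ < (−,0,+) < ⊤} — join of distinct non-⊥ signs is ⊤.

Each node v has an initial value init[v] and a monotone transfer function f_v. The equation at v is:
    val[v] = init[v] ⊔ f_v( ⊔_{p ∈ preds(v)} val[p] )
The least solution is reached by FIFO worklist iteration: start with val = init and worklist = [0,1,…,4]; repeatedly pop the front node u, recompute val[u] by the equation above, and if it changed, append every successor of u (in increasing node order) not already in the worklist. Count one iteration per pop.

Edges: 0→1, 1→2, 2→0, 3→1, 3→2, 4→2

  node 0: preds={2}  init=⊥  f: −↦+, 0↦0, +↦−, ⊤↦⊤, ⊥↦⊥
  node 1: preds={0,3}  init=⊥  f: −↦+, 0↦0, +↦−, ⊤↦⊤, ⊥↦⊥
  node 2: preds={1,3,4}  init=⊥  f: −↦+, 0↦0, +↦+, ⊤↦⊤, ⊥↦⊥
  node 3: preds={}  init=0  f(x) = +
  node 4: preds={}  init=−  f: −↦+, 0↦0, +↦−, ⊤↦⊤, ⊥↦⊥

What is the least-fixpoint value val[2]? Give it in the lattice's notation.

⊤

Iteration log — 8 steps:
  step 1. node 0  ⊔preds=⊥  new=⊥  stable
  step 2. node 1  ⊔preds=0  new=0  old=⊥  +wl: 
  step 3. node 2  ⊔preds=⊤  new=⊤  old=⊥  +wl: 0
  step 4. node 3  ⊔preds=⊥  new=⊤  old=0  +wl: 1,2
  step 5. node 4  ⊔preds=⊥  new=−  stable
  step 6. node 0  ⊔preds=⊤  new=⊤  old=⊥  +wl: 
  step 7. node 1  ⊔preds=⊤  new=⊤  old=0  +wl: 
  step 8. node 2  ⊔preds=⊤  new=⊤  stable

Least fixpoint reached:
  node 0: ⊤
  node 1: ⊤
  node 2: ⊤
  node 3: ⊤
  node 4: −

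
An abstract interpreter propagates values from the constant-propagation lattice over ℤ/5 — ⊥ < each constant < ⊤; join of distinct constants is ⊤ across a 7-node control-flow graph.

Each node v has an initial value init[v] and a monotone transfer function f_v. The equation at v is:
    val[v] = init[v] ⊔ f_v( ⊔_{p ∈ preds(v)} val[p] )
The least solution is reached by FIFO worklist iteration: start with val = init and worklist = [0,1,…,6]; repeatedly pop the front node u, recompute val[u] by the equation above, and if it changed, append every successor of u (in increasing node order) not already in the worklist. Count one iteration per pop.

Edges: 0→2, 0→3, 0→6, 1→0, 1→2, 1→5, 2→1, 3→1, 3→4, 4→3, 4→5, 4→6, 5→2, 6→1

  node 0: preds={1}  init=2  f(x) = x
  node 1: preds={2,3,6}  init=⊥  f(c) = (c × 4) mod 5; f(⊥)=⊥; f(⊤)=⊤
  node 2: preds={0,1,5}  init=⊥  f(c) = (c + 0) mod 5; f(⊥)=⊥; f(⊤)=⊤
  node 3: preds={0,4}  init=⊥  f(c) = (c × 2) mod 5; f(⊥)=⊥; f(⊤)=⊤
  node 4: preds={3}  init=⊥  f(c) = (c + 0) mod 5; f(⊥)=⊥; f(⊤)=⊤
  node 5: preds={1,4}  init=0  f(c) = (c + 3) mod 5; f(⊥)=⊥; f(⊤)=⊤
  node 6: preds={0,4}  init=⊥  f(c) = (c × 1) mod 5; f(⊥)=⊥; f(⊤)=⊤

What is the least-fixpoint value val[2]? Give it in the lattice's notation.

Trace (18 dequeues):
  [1] u=0 | in ⊥ | out 2 | ==
  [2] u=1 | in ⊥ | out ⊥ | ==
  [3] u=2 | in ⊤ | out ⊤ | prev ⊥ | push {1}
  [4] u=3 | in 2 | out 4 | prev ⊥ | push {}
  [5] u=4 | in 4 | out 4 | prev ⊥ | push {3}
  [6] u=5 | in 4 | out ⊤ | prev 0 | push {2}
  [7] u=6 | in ⊤ | out ⊤ | prev ⊥ | push {}
  [8] u=1 | in ⊤ | out ⊤ | prev ⊥ | push {0,5}
  [9] u=3 | in ⊤ | out ⊤ | prev 4 | push {1,4}
  [10] u=2 | in ⊤ | out ⊤ | ==
  [11] u=0 | in ⊤ | out ⊤ | prev 2 | push {2,3,6}
  [12] u=5 | in ⊤ | out ⊤ | ==
  [13] u=1 | in ⊤ | out ⊤ | ==
  [14] u=4 | in ⊤ | out ⊤ | prev 4 | push {5}
  [15] u=2 | in ⊤ | out ⊤ | ==
  [16] u=3 | in ⊤ | out ⊤ | ==
  [17] u=6 | in ⊤ | out ⊤ | ==
  [18] u=5 | in ⊤ | out ⊤ | ==

Converged values:
  [0] ⊤
  [1] ⊤
  [2] ⊤
  [3] ⊤
  [4] ⊤
  [5] ⊤
  [6] ⊤

⊤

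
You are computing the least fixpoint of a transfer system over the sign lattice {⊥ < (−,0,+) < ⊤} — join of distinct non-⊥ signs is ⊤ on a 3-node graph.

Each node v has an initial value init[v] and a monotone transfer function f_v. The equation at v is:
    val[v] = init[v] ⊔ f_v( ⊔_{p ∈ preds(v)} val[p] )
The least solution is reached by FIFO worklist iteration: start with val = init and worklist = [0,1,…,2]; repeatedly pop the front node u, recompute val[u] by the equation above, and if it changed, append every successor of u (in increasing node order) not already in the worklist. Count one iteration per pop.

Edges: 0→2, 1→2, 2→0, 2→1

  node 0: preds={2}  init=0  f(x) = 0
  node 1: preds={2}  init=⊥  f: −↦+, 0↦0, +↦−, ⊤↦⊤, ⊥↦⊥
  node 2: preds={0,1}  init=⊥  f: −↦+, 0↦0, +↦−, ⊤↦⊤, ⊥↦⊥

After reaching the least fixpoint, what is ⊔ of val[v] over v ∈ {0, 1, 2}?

Trace (6 dequeues):
  [1] u=0 | in ⊥ | out 0 | ==
  [2] u=1 | in ⊥ | out ⊥ | ==
  [3] u=2 | in 0 | out 0 | prev ⊥ | push {0,1}
  [4] u=0 | in 0 | out 0 | ==
  [5] u=1 | in 0 | out 0 | prev ⊥ | push {2}
  [6] u=2 | in 0 | out 0 | ==

Converged values:
  [0] 0
  [1] 0
  [2] 0

0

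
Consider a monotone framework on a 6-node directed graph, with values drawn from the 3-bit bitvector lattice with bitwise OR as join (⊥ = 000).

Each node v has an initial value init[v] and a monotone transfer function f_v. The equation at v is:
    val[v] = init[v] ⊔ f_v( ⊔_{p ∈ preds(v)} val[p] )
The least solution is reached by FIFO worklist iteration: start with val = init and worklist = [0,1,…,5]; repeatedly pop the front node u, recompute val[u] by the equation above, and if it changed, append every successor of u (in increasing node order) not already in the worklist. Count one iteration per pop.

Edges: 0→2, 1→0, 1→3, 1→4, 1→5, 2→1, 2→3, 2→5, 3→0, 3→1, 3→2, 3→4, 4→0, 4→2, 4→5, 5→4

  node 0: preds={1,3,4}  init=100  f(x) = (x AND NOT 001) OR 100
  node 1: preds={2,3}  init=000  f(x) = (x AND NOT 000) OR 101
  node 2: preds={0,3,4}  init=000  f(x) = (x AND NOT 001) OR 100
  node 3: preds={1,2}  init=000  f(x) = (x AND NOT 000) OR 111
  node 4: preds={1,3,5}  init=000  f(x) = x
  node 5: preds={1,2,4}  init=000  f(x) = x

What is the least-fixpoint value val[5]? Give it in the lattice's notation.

111

Iteration log — 14 steps:
  step 1. node 0  ⊔preds=000  new=100  stable
  step 2. node 1  ⊔preds=000  new=101  old=000  +wl: 0
  step 3. node 2  ⊔preds=100  new=100  old=000  +wl: 1
  step 4. node 3  ⊔preds=101  new=111  old=000  +wl: 2
  step 5. node 4  ⊔preds=111  new=111  old=000  +wl: 
  step 6. node 5  ⊔preds=111  new=111  old=000  +wl: 4
  step 7. node 0  ⊔preds=111  new=110  old=100  +wl: 
  step 8. node 1  ⊔preds=111  new=111  old=101  +wl: 0,3,5
  step 9. node 2  ⊔preds=111  new=110  old=100  +wl: 1
  step 10. node 4  ⊔preds=111  new=111  stable
  step 11. node 0  ⊔preds=111  new=110  stable
  step 12. node 3  ⊔preds=111  new=111  stable
  step 13. node 5  ⊔preds=111  new=111  stable
  step 14. node 1  ⊔preds=111  new=111  stable

Least fixpoint reached:
  node 0: 110
  node 1: 111
  node 2: 110
  node 3: 111
  node 4: 111
  node 5: 111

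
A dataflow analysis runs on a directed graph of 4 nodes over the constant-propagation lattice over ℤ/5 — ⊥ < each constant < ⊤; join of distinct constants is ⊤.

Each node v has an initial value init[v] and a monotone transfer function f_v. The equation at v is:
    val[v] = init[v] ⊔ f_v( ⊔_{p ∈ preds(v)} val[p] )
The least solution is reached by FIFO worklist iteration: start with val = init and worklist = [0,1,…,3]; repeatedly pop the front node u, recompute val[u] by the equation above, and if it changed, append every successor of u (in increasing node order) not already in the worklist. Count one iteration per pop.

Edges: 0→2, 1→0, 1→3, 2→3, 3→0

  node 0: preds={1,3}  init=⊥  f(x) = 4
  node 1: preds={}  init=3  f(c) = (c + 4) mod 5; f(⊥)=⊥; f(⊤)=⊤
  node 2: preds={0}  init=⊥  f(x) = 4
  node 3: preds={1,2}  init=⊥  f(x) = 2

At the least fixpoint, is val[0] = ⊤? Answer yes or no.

no

Trace (5 dequeues):
  [1] u=0 | in 3 | out 4 | prev ⊥ | push {}
  [2] u=1 | in ⊥ | out 3 | ==
  [3] u=2 | in 4 | out 4 | prev ⊥ | push {}
  [4] u=3 | in ⊤ | out 2 | prev ⊥ | push {0}
  [5] u=0 | in ⊤ | out 4 | ==

Converged values:
  [0] 4
  [1] 3
  [2] 4
  [3] 2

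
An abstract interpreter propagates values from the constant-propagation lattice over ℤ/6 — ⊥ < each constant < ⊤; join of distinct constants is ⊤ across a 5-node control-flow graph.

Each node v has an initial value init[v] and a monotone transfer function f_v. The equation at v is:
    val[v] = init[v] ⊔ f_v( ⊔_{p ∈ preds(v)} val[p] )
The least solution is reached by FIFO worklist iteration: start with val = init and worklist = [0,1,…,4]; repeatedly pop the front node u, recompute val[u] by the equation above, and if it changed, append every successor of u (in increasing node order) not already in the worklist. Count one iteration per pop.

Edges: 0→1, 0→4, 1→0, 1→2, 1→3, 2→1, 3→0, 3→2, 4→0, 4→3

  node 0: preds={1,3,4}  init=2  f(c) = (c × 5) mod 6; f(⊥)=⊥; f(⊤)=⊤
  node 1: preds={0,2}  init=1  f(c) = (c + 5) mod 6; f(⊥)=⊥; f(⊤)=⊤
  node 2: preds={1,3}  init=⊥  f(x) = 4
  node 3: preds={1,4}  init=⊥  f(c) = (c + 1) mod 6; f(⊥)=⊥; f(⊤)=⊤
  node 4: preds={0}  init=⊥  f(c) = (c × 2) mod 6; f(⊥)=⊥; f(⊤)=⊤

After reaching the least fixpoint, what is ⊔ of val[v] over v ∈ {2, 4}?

⊤

Iteration log — 9 steps:
  step 1. node 0  ⊔preds=1  new=⊤  old=2  +wl: 
  step 2. node 1  ⊔preds=⊤  new=⊤  old=1  +wl: 0
  step 3. node 2  ⊔preds=⊤  new=4  old=⊥  +wl: 1
  step 4. node 3  ⊔preds=⊤  new=⊤  old=⊥  +wl: 2
  step 5. node 4  ⊔preds=⊤  new=⊤  old=⊥  +wl: 3
  step 6. node 0  ⊔preds=⊤  new=⊤  stable
  step 7. node 1  ⊔preds=⊤  new=⊤  stable
  step 8. node 2  ⊔preds=⊤  new=4  stable
  step 9. node 3  ⊔preds=⊤  new=⊤  stable

Least fixpoint reached:
  node 0: ⊤
  node 1: ⊤
  node 2: 4
  node 3: ⊤
  node 4: ⊤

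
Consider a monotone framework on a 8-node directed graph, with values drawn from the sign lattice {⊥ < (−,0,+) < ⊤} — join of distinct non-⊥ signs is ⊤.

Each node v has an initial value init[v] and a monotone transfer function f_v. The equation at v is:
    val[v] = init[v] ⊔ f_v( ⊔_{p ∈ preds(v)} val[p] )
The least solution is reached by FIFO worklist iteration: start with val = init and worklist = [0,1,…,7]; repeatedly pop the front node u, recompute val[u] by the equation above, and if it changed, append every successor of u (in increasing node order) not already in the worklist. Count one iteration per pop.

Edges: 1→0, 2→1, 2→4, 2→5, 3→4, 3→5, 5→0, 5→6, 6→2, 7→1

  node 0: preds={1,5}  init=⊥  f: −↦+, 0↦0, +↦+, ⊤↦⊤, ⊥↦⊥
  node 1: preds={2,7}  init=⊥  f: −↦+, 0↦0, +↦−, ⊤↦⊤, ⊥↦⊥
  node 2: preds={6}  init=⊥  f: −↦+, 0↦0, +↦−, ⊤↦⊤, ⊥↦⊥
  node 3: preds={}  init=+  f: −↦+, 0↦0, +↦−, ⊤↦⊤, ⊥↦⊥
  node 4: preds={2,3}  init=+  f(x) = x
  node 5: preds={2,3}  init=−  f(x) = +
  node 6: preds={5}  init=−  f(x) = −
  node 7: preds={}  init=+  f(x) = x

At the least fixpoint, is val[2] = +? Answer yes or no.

yes

Iteration log — 10 steps:
  step 1. node 0  ⊔preds=−  new=+  old=⊥  +wl: 
  step 2. node 1  ⊔preds=+  new=−  old=⊥  +wl: 0
  step 3. node 2  ⊔preds=−  new=+  old=⊥  +wl: 1
  step 4. node 3  ⊔preds=⊥  new=+  stable
  step 5. node 4  ⊔preds=+  new=+  stable
  step 6. node 5  ⊔preds=+  new=⊤  old=−  +wl: 
  step 7. node 6  ⊔preds=⊤  new=−  stable
  step 8. node 7  ⊔preds=⊥  new=+  stable
  step 9. node 0  ⊔preds=⊤  new=⊤  old=+  +wl: 
  step 10. node 1  ⊔preds=+  new=−  stable

Least fixpoint reached:
  node 0: ⊤
  node 1: −
  node 2: +
  node 3: +
  node 4: +
  node 5: ⊤
  node 6: −
  node 7: +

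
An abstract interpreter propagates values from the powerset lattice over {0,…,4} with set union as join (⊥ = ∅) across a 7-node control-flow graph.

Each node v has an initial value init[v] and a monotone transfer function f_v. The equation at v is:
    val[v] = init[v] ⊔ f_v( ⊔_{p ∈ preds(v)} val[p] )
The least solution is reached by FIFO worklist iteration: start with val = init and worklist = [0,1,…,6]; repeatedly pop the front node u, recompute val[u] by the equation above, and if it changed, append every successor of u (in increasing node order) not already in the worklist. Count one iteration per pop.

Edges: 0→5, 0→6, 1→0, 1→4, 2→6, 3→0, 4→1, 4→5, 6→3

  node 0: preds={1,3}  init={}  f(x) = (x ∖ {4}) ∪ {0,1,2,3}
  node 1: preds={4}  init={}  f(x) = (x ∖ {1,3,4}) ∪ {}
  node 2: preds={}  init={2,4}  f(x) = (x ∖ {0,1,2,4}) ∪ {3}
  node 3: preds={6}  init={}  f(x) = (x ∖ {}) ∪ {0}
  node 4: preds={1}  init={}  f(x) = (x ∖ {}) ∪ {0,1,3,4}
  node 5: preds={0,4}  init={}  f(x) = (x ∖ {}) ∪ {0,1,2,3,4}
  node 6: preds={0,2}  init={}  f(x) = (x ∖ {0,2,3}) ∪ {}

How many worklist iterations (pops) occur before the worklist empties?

Trace (12 dequeues):
  [1] u=0 | in {} | out {0,1,2,3} | prev {} | push {}
  [2] u=1 | in {} | out {} | ==
  [3] u=2 | in {} | out {2,3,4} | prev {2,4} | push {}
  [4] u=3 | in {} | out {0} | prev {} | push {0}
  [5] u=4 | in {} | out {0,1,3,4} | prev {} | push {1}
  [6] u=5 | in {0,1,2,3,4} | out {0,1,2,3,4} | prev {} | push {}
  [7] u=6 | in {0,1,2,3,4} | out {1,4} | prev {} | push {3}
  [8] u=0 | in {0} | out {0,1,2,3} | ==
  [9] u=1 | in {0,1,3,4} | out {0} | prev {} | push {0,4}
  [10] u=3 | in {1,4} | out {0,1,4} | prev {0} | push {}
  [11] u=0 | in {0,1,4} | out {0,1,2,3} | ==
  [12] u=4 | in {0} | out {0,1,3,4} | ==

Converged values:
  [0] {0,1,2,3}
  [1] {0}
  [2] {2,3,4}
  [3] {0,1,4}
  [4] {0,1,3,4}
  [5] {0,1,2,3,4}
  [6] {1,4}

12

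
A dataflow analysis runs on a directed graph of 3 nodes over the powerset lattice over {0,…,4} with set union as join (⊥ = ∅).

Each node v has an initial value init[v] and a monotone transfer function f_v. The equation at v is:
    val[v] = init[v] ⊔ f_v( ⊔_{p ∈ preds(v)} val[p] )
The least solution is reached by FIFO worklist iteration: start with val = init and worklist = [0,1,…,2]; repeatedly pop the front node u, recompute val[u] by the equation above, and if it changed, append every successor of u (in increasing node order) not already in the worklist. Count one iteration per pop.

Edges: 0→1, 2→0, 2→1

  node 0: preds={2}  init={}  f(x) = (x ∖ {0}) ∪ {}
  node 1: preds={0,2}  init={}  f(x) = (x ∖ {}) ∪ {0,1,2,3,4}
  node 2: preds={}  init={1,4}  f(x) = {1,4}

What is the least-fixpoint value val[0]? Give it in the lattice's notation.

Trace (3 dequeues):
  [1] u=0 | in {1,4} | out {1,4} | prev {} | push {}
  [2] u=1 | in {1,4} | out {0,1,2,3,4} | prev {} | push {}
  [3] u=2 | in {} | out {1,4} | ==

Converged values:
  [0] {1,4}
  [1] {0,1,2,3,4}
  [2] {1,4}

{1,4}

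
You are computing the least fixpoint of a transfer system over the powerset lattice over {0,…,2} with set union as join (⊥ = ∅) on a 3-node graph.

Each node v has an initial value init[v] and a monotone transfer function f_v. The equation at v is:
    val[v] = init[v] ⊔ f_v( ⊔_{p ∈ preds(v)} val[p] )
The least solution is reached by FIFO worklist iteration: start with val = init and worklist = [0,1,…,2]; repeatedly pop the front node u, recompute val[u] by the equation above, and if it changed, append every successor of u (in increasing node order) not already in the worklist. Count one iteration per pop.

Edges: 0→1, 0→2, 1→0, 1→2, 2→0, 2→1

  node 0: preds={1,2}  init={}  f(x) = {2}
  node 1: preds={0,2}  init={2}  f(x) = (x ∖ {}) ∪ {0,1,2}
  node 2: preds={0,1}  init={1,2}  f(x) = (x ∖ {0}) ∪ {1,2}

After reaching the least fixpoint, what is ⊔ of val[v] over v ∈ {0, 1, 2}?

Worklist (4 pops):
  #1 pop 0: in={1,2} → {2} (was {}); enqueue []
  #2 pop 1: in={1,2} → {0,1,2} (was {2}); enqueue [0]
  #3 pop 2: in={0,1,2} → {1,2} (no change)
  #4 pop 0: in={0,1,2} → {2} (no change)

Fixpoint:
  val[0] = {2}
  val[1] = {0,1,2}
  val[2] = {1,2}

{0,1,2}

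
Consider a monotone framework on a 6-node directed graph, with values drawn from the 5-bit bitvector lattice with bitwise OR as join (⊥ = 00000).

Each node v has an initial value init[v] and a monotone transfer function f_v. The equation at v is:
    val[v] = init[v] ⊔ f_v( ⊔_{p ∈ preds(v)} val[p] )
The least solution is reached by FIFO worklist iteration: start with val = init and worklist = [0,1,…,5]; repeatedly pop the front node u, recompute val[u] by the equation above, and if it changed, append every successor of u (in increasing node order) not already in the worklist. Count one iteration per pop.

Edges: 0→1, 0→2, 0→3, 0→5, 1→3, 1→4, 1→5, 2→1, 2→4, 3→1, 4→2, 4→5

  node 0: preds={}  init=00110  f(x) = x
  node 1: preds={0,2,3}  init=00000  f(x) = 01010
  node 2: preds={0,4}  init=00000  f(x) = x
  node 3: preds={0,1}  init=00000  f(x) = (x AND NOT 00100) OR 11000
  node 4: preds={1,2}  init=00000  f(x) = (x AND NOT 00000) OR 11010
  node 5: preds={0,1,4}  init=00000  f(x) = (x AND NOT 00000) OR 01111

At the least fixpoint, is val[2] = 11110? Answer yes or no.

Iteration log — 10 steps:
  step 1. node 0  ⊔preds=00000  new=00110  stable
  step 2. node 1  ⊔preds=00110  new=01010  old=00000  +wl: 
  step 3. node 2  ⊔preds=00110  new=00110  old=00000  +wl: 1
  step 4. node 3  ⊔preds=01110  new=11010  old=00000  +wl: 
  step 5. node 4  ⊔preds=01110  new=11110  old=00000  +wl: 2
  step 6. node 5  ⊔preds=11110  new=11111  old=00000  +wl: 
  step 7. node 1  ⊔preds=11110  new=01010  stable
  step 8. node 2  ⊔preds=11110  new=11110  old=00110  +wl: 1,4
  step 9. node 1  ⊔preds=11110  new=01010  stable
  step 10. node 4  ⊔preds=11110  new=11110  stable

Least fixpoint reached:
  node 0: 00110
  node 1: 01010
  node 2: 11110
  node 3: 11010
  node 4: 11110
  node 5: 11111

yes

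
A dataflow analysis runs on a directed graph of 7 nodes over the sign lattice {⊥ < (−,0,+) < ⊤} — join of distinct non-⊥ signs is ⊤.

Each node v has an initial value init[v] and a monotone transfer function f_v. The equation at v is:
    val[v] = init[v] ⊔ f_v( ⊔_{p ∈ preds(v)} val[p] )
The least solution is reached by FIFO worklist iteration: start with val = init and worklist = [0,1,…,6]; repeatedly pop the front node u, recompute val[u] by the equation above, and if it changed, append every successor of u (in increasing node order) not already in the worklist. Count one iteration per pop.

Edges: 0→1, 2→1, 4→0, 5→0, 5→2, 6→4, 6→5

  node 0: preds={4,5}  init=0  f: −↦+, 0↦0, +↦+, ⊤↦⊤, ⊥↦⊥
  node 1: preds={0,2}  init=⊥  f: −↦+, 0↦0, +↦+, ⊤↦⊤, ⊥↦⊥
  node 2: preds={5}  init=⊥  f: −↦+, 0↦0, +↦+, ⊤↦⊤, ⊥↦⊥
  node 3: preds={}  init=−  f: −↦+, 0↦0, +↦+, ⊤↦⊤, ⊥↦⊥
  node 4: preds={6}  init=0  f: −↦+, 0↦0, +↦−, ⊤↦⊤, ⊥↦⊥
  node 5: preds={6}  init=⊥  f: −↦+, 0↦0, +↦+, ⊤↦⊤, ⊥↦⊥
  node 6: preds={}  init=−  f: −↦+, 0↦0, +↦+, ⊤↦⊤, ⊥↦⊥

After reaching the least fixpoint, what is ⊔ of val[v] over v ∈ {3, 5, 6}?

⊤

Worklist (10 pops):
  #1 pop 0: in=0 → 0 (no change)
  #2 pop 1: in=0 → 0 (was ⊥); enqueue []
  #3 pop 2: in=⊥ → ⊥ (no change)
  #4 pop 3: in=⊥ → − (no change)
  #5 pop 4: in=− → ⊤ (was 0); enqueue [0]
  #6 pop 5: in=− → + (was ⊥); enqueue [2]
  #7 pop 6: in=⊥ → − (no change)
  #8 pop 0: in=⊤ → ⊤ (was 0); enqueue [1]
  #9 pop 2: in=+ → + (was ⊥); enqueue []
  #10 pop 1: in=⊤ → ⊤ (was 0); enqueue []

Fixpoint:
  val[0] = ⊤
  val[1] = ⊤
  val[2] = +
  val[3] = −
  val[4] = ⊤
  val[5] = +
  val[6] = −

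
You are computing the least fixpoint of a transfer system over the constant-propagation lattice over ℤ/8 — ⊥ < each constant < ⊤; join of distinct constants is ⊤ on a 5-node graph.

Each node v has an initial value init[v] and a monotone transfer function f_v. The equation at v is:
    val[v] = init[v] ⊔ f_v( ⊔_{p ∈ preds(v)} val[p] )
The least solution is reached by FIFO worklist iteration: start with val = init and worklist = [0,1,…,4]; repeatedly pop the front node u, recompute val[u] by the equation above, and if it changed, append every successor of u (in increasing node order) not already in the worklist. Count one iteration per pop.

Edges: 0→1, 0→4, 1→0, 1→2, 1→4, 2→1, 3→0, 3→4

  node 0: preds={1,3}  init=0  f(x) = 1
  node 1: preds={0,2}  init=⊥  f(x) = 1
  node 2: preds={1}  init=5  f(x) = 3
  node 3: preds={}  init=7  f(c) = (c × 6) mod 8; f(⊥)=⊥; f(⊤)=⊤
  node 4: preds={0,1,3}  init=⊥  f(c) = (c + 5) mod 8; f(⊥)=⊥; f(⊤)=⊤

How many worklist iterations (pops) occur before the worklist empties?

7

Iteration log — 7 steps:
  step 1. node 0  ⊔preds=7  new=⊤  old=0  +wl: 
  step 2. node 1  ⊔preds=⊤  new=1  old=⊥  +wl: 0
  step 3. node 2  ⊔preds=1  new=⊤  old=5  +wl: 1
  step 4. node 3  ⊔preds=⊥  new=7  stable
  step 5. node 4  ⊔preds=⊤  new=⊤  old=⊥  +wl: 
  step 6. node 0  ⊔preds=⊤  new=⊤  stable
  step 7. node 1  ⊔preds=⊤  new=1  stable

Least fixpoint reached:
  node 0: ⊤
  node 1: 1
  node 2: ⊤
  node 3: 7
  node 4: ⊤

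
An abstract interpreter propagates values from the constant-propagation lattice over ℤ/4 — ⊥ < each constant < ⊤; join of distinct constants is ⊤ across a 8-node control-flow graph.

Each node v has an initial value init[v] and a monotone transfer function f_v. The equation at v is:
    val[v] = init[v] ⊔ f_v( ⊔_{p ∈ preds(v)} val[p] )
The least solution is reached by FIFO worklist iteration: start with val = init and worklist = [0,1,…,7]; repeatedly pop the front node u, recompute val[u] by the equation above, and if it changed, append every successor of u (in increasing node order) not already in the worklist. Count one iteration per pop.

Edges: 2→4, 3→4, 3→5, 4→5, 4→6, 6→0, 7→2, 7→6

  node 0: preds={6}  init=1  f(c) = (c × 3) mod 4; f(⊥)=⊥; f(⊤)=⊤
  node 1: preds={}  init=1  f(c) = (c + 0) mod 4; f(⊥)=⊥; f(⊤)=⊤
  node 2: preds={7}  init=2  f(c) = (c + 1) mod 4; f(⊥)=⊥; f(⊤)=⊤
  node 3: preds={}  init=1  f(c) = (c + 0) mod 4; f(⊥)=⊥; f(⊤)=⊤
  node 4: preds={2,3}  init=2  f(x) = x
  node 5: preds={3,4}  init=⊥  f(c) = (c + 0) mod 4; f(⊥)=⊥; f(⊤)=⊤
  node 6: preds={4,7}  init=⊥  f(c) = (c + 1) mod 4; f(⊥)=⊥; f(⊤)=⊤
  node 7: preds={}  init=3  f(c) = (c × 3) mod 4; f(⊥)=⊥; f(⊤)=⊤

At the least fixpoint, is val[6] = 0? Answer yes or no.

no

Trace (9 dequeues):
  [1] u=0 | in ⊥ | out 1 | ==
  [2] u=1 | in ⊥ | out 1 | ==
  [3] u=2 | in 3 | out ⊤ | prev 2 | push {}
  [4] u=3 | in ⊥ | out 1 | ==
  [5] u=4 | in ⊤ | out ⊤ | prev 2 | push {}
  [6] u=5 | in ⊤ | out ⊤ | prev ⊥ | push {}
  [7] u=6 | in ⊤ | out ⊤ | prev ⊥ | push {0}
  [8] u=7 | in ⊥ | out 3 | ==
  [9] u=0 | in ⊤ | out ⊤ | prev 1 | push {}

Converged values:
  [0] ⊤
  [1] 1
  [2] ⊤
  [3] 1
  [4] ⊤
  [5] ⊤
  [6] ⊤
  [7] 3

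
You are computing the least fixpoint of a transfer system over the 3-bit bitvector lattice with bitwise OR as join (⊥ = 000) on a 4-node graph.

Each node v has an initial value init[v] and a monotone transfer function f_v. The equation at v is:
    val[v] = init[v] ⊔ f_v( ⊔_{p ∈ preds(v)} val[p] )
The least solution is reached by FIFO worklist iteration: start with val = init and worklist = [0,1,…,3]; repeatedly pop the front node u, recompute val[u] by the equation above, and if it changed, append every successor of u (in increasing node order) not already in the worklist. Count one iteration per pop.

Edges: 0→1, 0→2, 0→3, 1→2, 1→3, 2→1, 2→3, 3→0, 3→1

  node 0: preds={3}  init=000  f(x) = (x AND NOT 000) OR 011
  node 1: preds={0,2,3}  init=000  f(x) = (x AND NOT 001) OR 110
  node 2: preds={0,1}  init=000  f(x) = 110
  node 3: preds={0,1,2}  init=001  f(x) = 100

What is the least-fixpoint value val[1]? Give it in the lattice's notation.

110

Iteration log — 9 steps:
  step 1. node 0  ⊔preds=001  new=011  old=000  +wl: 
  step 2. node 1  ⊔preds=011  new=110  old=000  +wl: 
  step 3. node 2  ⊔preds=111  new=110  old=000  +wl: 1
  step 4. node 3  ⊔preds=111  new=101  old=001  +wl: 0
  step 5. node 1  ⊔preds=111  new=110  stable
  step 6. node 0  ⊔preds=101  new=111  old=011  +wl: 1,2,3
  step 7. node 1  ⊔preds=111  new=110  stable
  step 8. node 2  ⊔preds=111  new=110  stable
  step 9. node 3  ⊔preds=111  new=101  stable

Least fixpoint reached:
  node 0: 111
  node 1: 110
  node 2: 110
  node 3: 101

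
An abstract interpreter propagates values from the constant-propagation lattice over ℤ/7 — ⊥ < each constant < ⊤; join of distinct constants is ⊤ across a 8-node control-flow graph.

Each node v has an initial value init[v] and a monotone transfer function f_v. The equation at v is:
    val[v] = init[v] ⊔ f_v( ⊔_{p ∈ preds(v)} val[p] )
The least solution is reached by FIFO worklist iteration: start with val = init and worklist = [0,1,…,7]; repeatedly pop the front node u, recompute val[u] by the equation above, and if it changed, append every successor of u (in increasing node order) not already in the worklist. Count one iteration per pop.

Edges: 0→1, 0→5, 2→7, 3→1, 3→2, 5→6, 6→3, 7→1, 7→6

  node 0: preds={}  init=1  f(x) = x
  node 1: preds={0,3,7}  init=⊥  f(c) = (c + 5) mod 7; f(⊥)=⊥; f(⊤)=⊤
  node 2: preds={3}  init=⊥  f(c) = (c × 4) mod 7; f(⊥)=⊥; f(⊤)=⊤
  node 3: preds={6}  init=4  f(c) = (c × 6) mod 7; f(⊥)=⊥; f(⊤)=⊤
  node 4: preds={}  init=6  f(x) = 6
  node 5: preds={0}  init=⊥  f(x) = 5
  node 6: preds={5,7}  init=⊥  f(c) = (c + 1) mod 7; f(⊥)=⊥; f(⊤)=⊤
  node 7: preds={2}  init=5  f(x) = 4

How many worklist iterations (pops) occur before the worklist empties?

Worklist (14 pops):
  #1 pop 0: in=⊥ → 1 (no change)
  #2 pop 1: in=⊤ → ⊤ (was ⊥); enqueue []
  #3 pop 2: in=4 → 2 (was ⊥); enqueue []
  #4 pop 3: in=⊥ → 4 (no change)
  #5 pop 4: in=⊥ → 6 (no change)
  #6 pop 5: in=1 → 5 (was ⊥); enqueue []
  #7 pop 6: in=5 → 6 (was ⊥); enqueue [3]
  #8 pop 7: in=2 → ⊤ (was 5); enqueue [1,6]
  #9 pop 3: in=6 → ⊤ (was 4); enqueue [2]
  #10 pop 1: in=⊤ → ⊤ (no change)
  #11 pop 6: in=⊤ → ⊤ (was 6); enqueue [3]
  #12 pop 2: in=⊤ → ⊤ (was 2); enqueue [7]
  #13 pop 3: in=⊤ → ⊤ (no change)
  #14 pop 7: in=⊤ → ⊤ (no change)

Fixpoint:
  val[0] = 1
  val[1] = ⊤
  val[2] = ⊤
  val[3] = ⊤
  val[4] = 6
  val[5] = 5
  val[6] = ⊤
  val[7] = ⊤

14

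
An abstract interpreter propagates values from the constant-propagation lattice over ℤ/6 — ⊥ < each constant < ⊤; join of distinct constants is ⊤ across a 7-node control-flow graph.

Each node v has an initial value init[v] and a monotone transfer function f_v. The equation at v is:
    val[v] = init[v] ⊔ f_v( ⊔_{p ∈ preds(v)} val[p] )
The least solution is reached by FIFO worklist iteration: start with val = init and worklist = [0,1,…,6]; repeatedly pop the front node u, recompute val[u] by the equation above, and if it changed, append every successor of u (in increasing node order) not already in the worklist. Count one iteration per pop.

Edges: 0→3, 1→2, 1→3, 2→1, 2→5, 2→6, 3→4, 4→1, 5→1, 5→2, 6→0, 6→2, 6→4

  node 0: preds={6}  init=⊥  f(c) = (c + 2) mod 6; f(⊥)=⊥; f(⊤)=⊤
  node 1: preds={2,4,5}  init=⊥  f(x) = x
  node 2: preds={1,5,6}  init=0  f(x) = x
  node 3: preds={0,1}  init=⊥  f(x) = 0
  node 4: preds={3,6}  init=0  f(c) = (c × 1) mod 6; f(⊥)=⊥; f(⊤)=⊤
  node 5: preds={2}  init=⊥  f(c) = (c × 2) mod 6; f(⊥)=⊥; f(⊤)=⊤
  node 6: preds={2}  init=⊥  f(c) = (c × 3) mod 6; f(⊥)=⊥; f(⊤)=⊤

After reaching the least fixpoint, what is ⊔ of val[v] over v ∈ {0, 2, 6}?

Worklist (12 pops):
  #1 pop 0: in=⊥ → ⊥ (no change)
  #2 pop 1: in=0 → 0 (was ⊥); enqueue []
  #3 pop 2: in=0 → 0 (no change)
  #4 pop 3: in=0 → 0 (was ⊥); enqueue []
  #5 pop 4: in=0 → 0 (no change)
  #6 pop 5: in=0 → 0 (was ⊥); enqueue [1,2]
  #7 pop 6: in=0 → 0 (was ⊥); enqueue [0,4]
  #8 pop 1: in=0 → 0 (no change)
  #9 pop 2: in=0 → 0 (no change)
  #10 pop 0: in=0 → 2 (was ⊥); enqueue [3]
  #11 pop 4: in=0 → 0 (no change)
  #12 pop 3: in=⊤ → 0 (no change)

Fixpoint:
  val[0] = 2
  val[1] = 0
  val[2] = 0
  val[3] = 0
  val[4] = 0
  val[5] = 0
  val[6] = 0

⊤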